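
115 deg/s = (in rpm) 19.17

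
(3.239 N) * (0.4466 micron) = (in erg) 14.47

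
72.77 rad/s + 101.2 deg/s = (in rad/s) 74.54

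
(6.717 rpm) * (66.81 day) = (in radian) 4.06e+06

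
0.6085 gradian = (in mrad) 9.558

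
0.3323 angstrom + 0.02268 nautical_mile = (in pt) 1.191e+05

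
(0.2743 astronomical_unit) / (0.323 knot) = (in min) 4.116e+09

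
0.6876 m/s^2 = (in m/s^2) 0.6876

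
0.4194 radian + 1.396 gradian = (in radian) 0.4413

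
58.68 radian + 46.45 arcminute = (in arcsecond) 1.211e+07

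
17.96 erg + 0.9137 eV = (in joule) 1.796e-06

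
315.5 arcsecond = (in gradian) 0.09738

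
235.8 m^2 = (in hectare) 0.02358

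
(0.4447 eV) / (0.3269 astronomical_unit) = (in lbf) 3.275e-31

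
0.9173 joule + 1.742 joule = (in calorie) 0.6356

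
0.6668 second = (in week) 1.103e-06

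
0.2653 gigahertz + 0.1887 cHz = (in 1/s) 2.653e+08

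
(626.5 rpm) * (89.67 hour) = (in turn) 3.371e+06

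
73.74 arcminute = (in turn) 0.003414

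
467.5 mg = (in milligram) 467.5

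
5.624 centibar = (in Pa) 5624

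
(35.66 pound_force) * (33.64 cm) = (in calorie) 12.75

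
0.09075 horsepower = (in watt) 67.67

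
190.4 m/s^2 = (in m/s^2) 190.4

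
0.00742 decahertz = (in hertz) 0.0742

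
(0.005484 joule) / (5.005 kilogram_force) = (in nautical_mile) 6.033e-08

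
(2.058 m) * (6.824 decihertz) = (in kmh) 5.056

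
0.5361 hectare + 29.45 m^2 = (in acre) 1.332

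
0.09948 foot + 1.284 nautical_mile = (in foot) 7802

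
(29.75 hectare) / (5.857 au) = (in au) 2.27e-18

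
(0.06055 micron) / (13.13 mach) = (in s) 1.354e-11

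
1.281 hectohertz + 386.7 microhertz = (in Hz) 128.1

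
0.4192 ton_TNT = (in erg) 1.754e+16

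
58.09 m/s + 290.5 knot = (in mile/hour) 464.2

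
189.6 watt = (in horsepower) 0.2543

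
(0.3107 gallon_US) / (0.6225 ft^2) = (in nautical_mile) 1.098e-05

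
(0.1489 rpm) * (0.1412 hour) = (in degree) 454.1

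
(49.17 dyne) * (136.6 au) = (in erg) 1.005e+17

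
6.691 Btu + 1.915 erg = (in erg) 7.059e+10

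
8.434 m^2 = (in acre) 0.002084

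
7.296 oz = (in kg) 0.2068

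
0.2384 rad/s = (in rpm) 2.277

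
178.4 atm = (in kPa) 1.808e+04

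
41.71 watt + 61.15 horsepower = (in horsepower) 61.21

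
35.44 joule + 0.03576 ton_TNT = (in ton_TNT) 0.03576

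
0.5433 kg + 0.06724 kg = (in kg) 0.6105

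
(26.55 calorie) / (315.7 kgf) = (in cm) 3.588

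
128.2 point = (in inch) 1.781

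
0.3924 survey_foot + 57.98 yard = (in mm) 5.314e+04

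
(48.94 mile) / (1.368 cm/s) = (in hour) 1599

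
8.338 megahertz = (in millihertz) 8.338e+09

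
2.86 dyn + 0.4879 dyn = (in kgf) 3.414e-06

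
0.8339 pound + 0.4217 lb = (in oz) 20.09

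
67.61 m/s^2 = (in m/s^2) 67.61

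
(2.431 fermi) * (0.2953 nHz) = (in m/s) 7.179e-25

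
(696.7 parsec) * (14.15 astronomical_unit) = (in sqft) 4.898e+32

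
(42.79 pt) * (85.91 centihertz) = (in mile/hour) 0.02901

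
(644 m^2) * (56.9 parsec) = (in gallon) 2.987e+23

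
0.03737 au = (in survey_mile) 3.474e+06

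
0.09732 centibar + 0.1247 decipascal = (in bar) 0.0009733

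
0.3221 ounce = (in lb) 0.02013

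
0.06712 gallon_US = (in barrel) 0.001598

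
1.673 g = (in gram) 1.673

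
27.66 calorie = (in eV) 7.223e+20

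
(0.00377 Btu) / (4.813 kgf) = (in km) 8.427e-05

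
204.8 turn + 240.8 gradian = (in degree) 7.394e+04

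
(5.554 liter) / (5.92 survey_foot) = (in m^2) 0.003078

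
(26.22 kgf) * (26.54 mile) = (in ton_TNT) 0.002625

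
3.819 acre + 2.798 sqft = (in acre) 3.819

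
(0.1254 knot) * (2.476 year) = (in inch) 1.983e+08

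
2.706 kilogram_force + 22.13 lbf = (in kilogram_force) 12.74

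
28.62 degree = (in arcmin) 1717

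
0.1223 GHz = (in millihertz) 1.223e+11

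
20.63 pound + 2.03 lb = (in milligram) 1.028e+07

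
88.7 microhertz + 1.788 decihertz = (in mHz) 178.9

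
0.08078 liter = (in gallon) 0.02134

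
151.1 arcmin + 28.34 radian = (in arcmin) 9.758e+04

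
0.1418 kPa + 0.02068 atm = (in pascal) 2237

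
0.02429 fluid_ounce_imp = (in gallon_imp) 0.0001518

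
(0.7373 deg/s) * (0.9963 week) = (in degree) 4.443e+05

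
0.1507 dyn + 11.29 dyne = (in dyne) 11.44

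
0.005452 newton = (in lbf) 0.001226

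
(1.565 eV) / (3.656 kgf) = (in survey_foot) 2.294e-20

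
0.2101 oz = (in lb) 0.01313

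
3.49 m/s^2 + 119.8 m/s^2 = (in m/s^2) 123.3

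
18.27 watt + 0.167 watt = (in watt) 18.44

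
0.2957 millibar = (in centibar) 0.02957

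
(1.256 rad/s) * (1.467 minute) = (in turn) 17.6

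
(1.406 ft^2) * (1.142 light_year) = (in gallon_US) 3.728e+17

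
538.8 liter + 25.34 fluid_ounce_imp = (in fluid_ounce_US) 1.824e+04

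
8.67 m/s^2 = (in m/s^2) 8.67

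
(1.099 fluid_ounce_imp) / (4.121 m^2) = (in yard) 8.287e-06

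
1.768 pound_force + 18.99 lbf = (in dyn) 9.234e+06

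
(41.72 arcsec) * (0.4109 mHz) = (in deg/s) 4.762e-06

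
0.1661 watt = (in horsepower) 0.0002227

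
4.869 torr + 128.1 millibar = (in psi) 1.952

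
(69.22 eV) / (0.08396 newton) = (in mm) 1.321e-13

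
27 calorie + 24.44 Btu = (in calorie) 6190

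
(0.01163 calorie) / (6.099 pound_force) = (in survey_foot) 0.005885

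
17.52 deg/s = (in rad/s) 0.3058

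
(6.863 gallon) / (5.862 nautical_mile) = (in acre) 5.913e-10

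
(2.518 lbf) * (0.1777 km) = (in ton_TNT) 4.757e-07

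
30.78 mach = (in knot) 2.037e+04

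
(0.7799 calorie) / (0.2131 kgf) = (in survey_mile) 0.0009702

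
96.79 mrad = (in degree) 5.546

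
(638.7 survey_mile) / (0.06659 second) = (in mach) 4.533e+04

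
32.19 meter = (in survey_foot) 105.6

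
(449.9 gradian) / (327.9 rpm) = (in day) 2.382e-06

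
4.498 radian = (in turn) 0.7159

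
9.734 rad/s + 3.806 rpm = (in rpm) 96.76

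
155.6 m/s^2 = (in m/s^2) 155.6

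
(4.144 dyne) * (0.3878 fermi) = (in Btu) 1.523e-23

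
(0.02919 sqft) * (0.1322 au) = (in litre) 5.363e+10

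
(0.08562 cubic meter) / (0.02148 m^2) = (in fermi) 3.986e+15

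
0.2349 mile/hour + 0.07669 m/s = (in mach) 0.0005336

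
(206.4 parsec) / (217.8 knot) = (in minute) 9.474e+14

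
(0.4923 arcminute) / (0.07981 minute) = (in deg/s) 0.001713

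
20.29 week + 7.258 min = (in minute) 2.045e+05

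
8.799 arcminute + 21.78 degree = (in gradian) 24.36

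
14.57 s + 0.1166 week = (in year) 0.002237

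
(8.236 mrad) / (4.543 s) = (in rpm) 0.01731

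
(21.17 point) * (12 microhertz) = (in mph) 2.005e-07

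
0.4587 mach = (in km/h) 562.3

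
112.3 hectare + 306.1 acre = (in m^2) 2.362e+06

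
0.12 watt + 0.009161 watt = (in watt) 0.1292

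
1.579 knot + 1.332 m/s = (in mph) 4.797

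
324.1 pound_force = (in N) 1442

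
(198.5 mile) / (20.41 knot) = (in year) 0.0009648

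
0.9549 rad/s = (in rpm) 9.119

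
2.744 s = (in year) 8.701e-08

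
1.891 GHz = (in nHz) 1.891e+18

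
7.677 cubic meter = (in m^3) 7.677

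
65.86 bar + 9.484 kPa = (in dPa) 6.595e+07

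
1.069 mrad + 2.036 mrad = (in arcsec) 640.5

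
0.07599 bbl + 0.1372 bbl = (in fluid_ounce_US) 1146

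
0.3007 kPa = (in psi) 0.04361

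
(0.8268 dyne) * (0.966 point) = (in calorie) 6.734e-10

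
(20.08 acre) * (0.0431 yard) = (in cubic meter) 3203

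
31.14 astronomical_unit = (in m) 4.658e+12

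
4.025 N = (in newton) 4.025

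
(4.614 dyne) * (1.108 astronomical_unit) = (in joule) 7.648e+06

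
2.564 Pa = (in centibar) 0.002564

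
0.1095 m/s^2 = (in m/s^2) 0.1095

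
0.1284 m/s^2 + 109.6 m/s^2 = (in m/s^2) 109.7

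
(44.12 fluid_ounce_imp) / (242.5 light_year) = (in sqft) 5.881e-21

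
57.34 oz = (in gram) 1626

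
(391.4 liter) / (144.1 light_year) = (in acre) 7.094e-23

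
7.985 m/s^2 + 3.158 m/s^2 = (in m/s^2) 11.14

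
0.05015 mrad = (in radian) 5.015e-05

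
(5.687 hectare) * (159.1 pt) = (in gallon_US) 8.432e+05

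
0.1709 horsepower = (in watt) 127.4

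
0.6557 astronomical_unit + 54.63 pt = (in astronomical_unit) 0.6557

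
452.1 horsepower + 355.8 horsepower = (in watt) 6.025e+05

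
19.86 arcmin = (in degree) 0.331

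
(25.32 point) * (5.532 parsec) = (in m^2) 1.525e+15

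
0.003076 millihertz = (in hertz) 3.076e-06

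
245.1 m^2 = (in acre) 0.06057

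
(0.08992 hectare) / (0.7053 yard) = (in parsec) 4.519e-14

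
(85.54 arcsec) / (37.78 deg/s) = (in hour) 1.747e-07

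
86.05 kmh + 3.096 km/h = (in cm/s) 2476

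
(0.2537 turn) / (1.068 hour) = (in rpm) 0.003959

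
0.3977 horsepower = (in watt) 296.6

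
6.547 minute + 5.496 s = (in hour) 0.1106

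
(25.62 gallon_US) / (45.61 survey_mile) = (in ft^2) 1.422e-05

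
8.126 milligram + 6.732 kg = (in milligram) 6.732e+06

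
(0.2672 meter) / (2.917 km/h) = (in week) 5.452e-07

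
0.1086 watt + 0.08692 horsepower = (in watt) 64.92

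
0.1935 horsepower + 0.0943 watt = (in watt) 144.4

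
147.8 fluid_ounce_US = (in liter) 4.371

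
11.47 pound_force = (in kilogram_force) 5.203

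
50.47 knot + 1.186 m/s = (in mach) 0.07974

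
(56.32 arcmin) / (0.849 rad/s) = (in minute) 0.0003216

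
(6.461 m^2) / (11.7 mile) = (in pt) 0.9727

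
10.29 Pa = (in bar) 0.0001029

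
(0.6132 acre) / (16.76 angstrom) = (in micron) 1.481e+18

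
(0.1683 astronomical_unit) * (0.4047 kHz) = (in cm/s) 1.019e+15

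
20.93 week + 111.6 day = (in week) 36.87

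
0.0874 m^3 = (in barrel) 0.5497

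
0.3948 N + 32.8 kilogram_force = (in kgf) 32.84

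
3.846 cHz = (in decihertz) 0.3846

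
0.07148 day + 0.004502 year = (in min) 2469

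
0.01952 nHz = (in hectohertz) 1.952e-13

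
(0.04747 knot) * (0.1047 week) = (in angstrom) 1.546e+13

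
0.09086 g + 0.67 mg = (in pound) 0.0002018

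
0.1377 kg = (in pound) 0.3036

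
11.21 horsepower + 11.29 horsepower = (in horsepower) 22.5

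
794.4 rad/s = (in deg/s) 4.552e+04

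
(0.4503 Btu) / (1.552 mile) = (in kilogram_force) 0.0194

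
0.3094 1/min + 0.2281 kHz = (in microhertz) 2.281e+08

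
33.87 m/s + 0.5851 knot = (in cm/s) 3417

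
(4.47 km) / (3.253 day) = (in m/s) 0.0159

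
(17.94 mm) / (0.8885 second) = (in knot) 0.03925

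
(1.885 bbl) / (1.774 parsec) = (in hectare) 5.475e-22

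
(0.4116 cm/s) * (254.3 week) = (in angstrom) 6.33e+15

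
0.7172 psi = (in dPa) 4.945e+04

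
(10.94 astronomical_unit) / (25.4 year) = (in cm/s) 2.043e+05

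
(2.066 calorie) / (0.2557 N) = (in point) 9.583e+04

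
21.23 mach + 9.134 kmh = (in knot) 1.406e+04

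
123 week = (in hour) 2.066e+04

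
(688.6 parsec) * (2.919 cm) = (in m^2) 6.202e+17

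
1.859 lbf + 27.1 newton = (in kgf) 3.607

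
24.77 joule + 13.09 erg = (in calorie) 5.92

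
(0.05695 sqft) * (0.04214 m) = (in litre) 0.223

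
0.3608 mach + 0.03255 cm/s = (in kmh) 442.3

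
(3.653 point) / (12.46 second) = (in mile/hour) 0.0002314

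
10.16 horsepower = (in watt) 7576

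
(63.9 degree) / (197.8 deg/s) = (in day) 3.739e-06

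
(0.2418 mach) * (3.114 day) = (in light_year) 2.341e-09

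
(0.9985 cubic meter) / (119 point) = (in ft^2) 256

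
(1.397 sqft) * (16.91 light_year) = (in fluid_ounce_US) 7.021e+20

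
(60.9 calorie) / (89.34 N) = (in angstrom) 2.852e+10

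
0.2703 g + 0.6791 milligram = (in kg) 0.000271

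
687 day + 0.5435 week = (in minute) 9.948e+05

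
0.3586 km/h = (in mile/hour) 0.2228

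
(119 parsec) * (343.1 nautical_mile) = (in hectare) 2.333e+20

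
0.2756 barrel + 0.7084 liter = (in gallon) 11.76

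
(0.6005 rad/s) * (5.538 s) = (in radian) 3.326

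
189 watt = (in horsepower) 0.2535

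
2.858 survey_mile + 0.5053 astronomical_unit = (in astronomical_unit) 0.5053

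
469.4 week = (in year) 9.002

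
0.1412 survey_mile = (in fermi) 2.272e+17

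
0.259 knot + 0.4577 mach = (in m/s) 156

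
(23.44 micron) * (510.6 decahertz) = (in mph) 0.2677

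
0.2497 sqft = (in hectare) 2.32e-06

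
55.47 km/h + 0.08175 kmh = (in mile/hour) 34.52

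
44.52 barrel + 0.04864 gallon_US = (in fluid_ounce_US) 2.393e+05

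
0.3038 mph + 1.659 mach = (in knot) 1098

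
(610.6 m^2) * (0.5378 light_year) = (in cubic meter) 3.107e+18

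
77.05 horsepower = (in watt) 5.746e+04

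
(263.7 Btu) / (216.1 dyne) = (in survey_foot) 4.224e+08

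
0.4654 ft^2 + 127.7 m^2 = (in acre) 0.03157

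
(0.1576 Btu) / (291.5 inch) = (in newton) 22.46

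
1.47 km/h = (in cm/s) 40.83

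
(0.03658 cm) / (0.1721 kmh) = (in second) 0.007652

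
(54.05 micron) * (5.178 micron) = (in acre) 6.916e-14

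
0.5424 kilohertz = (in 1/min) 3.254e+04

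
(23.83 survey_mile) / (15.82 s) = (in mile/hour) 5423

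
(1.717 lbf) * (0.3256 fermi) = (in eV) 1.552e+04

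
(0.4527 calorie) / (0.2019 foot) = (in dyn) 3.078e+06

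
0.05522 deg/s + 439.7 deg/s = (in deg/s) 439.8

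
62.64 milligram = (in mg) 62.64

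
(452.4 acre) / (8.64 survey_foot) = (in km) 695.2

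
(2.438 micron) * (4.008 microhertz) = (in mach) 2.87e-14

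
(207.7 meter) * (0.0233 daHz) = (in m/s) 48.39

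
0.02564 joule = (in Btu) 2.43e-05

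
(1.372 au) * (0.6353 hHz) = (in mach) 3.829e+10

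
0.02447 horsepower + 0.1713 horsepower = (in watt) 146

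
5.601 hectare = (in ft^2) 6.029e+05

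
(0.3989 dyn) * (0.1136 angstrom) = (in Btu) 4.295e-20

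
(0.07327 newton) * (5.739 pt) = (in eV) 9.259e+14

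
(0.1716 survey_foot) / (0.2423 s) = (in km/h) 0.7771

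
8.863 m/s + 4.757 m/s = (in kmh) 49.03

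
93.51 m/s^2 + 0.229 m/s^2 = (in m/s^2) 93.74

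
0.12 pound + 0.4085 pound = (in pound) 0.5285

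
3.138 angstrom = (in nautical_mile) 1.694e-13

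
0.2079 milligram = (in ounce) 7.333e-06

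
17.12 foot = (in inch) 205.4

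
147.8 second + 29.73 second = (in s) 177.5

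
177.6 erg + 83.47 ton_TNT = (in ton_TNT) 83.47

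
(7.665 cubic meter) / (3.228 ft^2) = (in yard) 27.95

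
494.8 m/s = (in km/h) 1781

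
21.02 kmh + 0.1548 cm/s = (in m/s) 5.84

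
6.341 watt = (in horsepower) 0.008503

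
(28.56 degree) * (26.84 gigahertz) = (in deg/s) 7.666e+11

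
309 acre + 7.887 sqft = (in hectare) 125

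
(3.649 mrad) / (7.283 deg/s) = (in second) 0.02871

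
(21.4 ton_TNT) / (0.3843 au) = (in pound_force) 0.3501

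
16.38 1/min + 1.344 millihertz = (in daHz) 0.02743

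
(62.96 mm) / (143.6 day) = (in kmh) 1.827e-08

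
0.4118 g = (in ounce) 0.01453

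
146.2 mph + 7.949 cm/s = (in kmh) 235.6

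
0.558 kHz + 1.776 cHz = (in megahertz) 0.000558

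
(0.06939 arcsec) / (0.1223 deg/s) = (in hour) 4.378e-08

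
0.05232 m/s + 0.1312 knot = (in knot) 0.2329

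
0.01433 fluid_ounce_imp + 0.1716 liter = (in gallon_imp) 0.03784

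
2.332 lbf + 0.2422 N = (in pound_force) 2.386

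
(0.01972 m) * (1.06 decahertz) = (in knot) 0.4063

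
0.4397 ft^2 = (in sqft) 0.4397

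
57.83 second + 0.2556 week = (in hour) 42.96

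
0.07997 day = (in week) 0.01142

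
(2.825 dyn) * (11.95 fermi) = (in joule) 3.376e-19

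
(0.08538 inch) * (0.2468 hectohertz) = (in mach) 0.0001572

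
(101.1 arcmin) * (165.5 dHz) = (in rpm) 4.648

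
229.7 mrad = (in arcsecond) 4.738e+04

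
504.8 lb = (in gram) 2.29e+05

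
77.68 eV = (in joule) 1.245e-17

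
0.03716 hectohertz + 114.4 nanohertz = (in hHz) 0.03716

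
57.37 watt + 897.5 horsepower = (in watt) 6.693e+05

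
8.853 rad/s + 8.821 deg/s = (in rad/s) 9.007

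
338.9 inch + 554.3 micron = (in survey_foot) 28.24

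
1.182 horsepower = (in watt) 881.4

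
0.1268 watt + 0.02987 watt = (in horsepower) 0.0002101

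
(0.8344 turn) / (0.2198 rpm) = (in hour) 0.06327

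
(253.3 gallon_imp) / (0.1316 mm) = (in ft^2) 9.419e+04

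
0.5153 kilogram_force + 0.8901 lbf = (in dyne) 9.013e+05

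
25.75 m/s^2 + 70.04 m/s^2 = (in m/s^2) 95.79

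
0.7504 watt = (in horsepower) 0.001006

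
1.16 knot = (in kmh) 2.148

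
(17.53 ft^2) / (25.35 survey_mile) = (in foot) 0.000131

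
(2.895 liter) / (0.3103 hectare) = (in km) 9.33e-10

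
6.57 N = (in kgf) 0.67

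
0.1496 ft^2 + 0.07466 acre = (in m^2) 302.2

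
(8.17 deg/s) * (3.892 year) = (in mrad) 1.75e+10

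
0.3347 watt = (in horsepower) 0.0004488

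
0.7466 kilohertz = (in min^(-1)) 4.48e+04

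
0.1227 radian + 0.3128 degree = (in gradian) 8.159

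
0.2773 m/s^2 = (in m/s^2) 0.2773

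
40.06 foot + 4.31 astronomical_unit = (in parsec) 2.09e-05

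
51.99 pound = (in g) 2.358e+04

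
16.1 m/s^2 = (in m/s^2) 16.1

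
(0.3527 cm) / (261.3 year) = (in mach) 1.257e-15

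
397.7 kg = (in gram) 3.977e+05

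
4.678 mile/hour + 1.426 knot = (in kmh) 10.17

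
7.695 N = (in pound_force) 1.73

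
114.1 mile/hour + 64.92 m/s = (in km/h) 417.3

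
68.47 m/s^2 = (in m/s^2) 68.47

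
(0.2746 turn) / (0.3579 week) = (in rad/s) 7.971e-06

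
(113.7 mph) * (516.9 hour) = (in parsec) 3.065e-09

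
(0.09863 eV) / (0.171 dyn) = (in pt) 2.62e-11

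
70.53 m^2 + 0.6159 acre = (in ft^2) 2.759e+04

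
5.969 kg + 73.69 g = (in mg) 6.043e+06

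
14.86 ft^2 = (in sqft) 14.86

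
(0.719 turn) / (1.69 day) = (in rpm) 0.0002954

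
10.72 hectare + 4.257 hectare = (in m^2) 1.498e+05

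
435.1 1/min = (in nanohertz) 7.252e+09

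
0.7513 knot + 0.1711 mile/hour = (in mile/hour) 1.036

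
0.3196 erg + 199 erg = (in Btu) 1.889e-08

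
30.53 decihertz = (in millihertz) 3053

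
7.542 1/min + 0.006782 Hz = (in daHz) 0.01325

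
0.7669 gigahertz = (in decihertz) 7.669e+09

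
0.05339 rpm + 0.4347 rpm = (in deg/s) 2.929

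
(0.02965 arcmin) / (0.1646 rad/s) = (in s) 5.24e-05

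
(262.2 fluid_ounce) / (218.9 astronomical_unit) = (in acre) 5.851e-20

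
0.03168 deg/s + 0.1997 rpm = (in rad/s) 0.02147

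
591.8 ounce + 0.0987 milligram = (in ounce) 591.8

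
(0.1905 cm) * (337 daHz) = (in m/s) 6.42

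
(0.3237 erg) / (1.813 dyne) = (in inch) 0.07029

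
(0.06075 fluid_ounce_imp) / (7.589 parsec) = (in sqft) 7.934e-23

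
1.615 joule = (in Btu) 0.001531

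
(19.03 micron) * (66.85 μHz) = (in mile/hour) 2.846e-09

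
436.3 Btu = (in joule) 4.603e+05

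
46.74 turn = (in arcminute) 1.01e+06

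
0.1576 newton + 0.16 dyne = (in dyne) 1.576e+04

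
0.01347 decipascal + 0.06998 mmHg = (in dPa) 93.31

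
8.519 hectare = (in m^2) 8.519e+04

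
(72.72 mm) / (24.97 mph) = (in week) 1.077e-08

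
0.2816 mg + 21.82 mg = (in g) 0.0221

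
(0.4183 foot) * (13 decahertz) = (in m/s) 16.57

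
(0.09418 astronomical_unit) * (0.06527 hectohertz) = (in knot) 1.788e+11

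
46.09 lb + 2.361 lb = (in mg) 2.198e+07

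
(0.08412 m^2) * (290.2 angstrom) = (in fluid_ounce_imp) 8.592e-05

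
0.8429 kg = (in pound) 1.858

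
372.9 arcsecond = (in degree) 0.1036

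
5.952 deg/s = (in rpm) 0.992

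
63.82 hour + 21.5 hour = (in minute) 5119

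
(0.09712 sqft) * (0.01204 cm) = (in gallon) 0.000287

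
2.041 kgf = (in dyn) 2.002e+06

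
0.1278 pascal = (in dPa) 1.278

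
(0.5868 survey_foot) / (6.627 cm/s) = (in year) 8.558e-08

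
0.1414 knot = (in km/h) 0.2619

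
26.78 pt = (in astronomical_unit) 6.315e-14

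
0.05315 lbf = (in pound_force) 0.05315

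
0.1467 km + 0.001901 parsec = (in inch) 2.309e+15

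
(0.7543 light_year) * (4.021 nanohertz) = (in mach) 8.427e+04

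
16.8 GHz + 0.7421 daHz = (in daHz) 1.68e+09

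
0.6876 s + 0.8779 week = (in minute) 8849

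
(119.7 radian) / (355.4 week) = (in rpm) 5.318e-06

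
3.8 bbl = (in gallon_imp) 132.9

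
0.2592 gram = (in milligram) 259.2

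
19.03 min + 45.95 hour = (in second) 1.666e+05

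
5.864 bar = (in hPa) 5864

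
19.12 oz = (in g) 542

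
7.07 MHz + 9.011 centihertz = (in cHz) 7.07e+08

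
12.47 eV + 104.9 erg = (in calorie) 2.507e-06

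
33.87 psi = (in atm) 2.305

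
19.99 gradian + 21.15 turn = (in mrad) 1.332e+05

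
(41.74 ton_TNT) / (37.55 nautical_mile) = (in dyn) 2.511e+11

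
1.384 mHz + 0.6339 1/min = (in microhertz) 1.195e+04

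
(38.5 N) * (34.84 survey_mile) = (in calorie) 5.159e+05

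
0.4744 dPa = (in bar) 4.744e-07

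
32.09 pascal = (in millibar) 0.3209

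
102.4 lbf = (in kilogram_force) 46.45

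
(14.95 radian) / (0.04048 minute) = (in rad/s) 6.155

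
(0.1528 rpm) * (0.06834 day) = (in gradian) 6015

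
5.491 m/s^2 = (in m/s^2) 5.491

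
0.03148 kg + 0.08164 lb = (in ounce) 2.417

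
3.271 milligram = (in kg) 3.271e-06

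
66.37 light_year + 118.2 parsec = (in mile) 2.656e+15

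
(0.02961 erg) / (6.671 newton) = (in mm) 4.439e-07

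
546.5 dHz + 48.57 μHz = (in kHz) 0.05465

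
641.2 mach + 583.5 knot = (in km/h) 7.871e+05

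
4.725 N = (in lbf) 1.062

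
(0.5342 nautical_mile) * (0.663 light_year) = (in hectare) 6.206e+14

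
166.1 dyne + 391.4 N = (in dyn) 3.914e+07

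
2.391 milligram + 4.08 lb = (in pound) 4.08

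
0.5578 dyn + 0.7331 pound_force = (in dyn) 3.261e+05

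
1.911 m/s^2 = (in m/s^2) 1.911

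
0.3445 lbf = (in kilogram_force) 0.1563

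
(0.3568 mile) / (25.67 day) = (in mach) 7.604e-07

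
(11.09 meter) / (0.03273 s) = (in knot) 658.6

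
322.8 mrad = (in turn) 0.05138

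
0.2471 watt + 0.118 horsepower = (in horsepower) 0.1183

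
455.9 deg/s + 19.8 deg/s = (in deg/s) 475.7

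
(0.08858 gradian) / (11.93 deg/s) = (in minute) 0.0001114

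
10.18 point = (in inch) 0.1414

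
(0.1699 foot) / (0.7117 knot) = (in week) 2.339e-07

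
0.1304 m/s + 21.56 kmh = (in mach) 0.01797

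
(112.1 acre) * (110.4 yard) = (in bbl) 2.88e+08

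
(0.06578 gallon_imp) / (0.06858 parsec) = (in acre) 3.492e-23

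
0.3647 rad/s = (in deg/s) 20.9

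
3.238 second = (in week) 5.354e-06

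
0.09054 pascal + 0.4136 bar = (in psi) 5.999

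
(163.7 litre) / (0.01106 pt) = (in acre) 10.37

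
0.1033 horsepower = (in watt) 77.03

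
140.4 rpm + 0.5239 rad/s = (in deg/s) 872.4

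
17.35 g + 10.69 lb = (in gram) 4866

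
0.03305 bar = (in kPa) 3.305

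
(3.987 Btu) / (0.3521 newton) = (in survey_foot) 3.92e+04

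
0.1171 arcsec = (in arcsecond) 0.1171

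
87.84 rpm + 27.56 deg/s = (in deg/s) 554.6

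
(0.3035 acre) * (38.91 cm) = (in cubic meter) 477.9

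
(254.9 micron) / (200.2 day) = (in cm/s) 1.474e-09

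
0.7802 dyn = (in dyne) 0.7802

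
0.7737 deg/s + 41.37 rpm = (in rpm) 41.5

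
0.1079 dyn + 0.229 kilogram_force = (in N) 2.246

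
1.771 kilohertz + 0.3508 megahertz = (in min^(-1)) 2.115e+07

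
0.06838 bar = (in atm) 0.06749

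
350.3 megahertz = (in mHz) 3.503e+11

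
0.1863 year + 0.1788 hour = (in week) 9.715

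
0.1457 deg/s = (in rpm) 0.02428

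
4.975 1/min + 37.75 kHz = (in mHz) 3.775e+07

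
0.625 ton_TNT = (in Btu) 2.479e+06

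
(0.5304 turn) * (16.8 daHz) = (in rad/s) 559.9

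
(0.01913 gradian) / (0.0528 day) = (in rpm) 6.29e-07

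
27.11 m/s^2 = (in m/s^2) 27.11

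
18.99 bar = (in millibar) 1.899e+04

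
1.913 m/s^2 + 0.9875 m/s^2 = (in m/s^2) 2.901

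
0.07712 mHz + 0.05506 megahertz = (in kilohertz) 55.06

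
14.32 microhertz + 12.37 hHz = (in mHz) 1.237e+06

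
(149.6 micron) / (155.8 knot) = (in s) 1.866e-06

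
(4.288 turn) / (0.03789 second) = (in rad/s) 711.1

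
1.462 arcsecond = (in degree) 0.0004061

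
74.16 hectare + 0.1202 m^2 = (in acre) 183.3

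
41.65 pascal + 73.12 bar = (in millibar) 7.312e+04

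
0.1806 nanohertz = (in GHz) 1.806e-19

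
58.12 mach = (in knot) 3.847e+04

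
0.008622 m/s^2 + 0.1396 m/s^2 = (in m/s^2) 0.1482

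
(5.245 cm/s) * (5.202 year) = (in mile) 5347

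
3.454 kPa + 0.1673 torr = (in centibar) 3.476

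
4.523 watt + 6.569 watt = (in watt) 11.09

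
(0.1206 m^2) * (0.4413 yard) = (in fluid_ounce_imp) 1713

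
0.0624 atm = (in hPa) 63.23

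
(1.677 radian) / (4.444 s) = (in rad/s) 0.3774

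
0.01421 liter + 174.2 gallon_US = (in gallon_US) 174.2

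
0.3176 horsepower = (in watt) 236.8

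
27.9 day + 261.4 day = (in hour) 6943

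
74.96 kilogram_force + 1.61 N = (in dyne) 7.367e+07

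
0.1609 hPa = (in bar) 0.0001609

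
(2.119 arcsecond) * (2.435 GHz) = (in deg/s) 1.433e+06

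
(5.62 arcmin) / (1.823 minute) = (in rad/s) 1.495e-05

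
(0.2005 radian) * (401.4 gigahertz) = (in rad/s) 8.048e+10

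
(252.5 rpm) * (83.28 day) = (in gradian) 1.211e+10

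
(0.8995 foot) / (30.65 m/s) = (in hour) 2.485e-06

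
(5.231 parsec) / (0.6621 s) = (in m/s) 2.438e+17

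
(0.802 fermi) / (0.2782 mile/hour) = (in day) 7.464e-20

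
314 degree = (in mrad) 5480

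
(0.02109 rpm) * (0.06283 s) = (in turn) 2.208e-05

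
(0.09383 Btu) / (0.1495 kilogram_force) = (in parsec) 2.188e-15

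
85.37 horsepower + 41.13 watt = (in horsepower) 85.43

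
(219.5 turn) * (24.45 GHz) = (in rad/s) 3.372e+13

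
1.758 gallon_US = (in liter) 6.655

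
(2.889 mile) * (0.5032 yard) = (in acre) 0.5286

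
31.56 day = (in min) 4.545e+04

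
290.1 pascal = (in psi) 0.04208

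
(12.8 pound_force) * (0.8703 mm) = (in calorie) 0.01184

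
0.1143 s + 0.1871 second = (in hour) 8.372e-05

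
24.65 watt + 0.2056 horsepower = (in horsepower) 0.2387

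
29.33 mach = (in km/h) 3.595e+04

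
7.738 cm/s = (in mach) 0.0002273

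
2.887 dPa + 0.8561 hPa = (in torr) 0.6443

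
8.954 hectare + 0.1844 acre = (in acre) 22.31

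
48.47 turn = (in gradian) 1.939e+04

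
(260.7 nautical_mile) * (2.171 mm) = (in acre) 0.259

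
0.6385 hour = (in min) 38.31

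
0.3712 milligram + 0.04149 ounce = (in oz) 0.0415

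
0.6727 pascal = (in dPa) 6.727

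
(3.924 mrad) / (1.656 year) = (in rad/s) 7.514e-11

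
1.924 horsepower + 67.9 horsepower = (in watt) 5.207e+04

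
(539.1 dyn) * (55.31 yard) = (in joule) 0.2727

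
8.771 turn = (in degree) 3158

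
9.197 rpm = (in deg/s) 55.18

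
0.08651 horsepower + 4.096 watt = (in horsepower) 0.092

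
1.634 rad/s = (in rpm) 15.6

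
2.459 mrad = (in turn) 0.0003914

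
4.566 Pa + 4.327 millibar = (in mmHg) 3.28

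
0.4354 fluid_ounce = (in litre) 0.01288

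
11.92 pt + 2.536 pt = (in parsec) 1.653e-19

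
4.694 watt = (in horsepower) 0.006295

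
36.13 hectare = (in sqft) 3.889e+06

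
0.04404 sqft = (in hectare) 4.091e-07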